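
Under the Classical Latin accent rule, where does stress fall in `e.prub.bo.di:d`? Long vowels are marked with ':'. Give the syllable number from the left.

Classical Latin: stress the penult if heavy (long vowel or closed), else the antepenult.
Weights: 2 prub H, 3 bo L, 4 di:d H.
The penult (syllable 3, bo) is light, so stress falls on the antepenult (syllable 2, prub).
Stress on syllable 2: e.ˈprub.bo.di:d.

2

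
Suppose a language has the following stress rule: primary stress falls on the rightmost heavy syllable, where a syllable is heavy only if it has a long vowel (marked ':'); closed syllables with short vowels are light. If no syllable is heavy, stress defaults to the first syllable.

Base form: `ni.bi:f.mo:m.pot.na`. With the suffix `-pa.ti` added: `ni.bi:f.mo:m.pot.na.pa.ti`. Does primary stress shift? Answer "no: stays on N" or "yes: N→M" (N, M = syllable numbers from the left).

no: stays on 3

Base `ni.bi:f.mo:m.pot.na` (5 syllables):
  Weights: 1 ni L, 2 bi:f H, 3 mo:m H, 4 pot L, 5 na L.
  Heavy syllables in the domain: 2, 3. The rightmost is syllable 3 (mo:m).
  → primary stress on syllable 3.
Suffixed `ni.bi:f.mo:m.pot.na.pa.ti` (7 syllables):
  Weights: 1 ni L, 2 bi:f H, 3 mo:m H, 4 pot L, 5 na L, 6 pa L, 7 ti L.
  Heavy syllables in the domain: 2, 3. The rightmost is syllable 3 (mo:m).
  → primary stress on syllable 3.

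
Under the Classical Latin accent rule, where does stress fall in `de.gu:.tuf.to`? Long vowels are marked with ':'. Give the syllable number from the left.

3

Classical Latin: stress the penult if heavy (long vowel or closed), else the antepenult.
Weights: 2 gu: H, 3 tuf H, 4 to L.
The penult (syllable 3, tuf) is heavy, so it takes stress.
Stress on syllable 3: de.gu:.ˈtuf.to.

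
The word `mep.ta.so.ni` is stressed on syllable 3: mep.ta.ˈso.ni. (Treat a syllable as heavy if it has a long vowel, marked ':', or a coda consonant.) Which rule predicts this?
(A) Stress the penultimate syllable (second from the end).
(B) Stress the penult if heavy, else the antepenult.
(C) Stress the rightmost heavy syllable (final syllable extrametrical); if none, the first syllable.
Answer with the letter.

A

Rule A → syllable 3 ✓.
Rule B → syllable 2 (observed: 3).
Rule C → syllable 1 (observed: 3).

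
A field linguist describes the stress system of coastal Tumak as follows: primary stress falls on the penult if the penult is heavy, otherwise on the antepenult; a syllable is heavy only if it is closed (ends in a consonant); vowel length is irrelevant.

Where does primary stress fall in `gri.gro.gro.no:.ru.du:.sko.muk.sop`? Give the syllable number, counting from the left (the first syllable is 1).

8

Weights: 7 sko L, 8 muk H, 9 sop H.
The penult (syllable 8, muk) is heavy, so it takes stress.
Primary stress: syllable 8 → gri.gro.gro.no:.ru.du:.sko.ˈmuk.sop.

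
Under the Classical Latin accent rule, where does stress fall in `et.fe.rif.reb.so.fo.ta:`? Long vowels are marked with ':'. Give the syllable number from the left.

Classical Latin: stress the penult if heavy (long vowel or closed), else the antepenult.
Weights: 5 so L, 6 fo L, 7 ta: H.
The penult (syllable 6, fo) is light, so stress falls on the antepenult (syllable 5, so).
Stress on syllable 5: et.fe.rif.reb.ˈso.fo.ta:.

5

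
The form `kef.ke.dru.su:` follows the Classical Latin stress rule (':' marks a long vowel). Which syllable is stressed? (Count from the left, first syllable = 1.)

2

Classical Latin: stress the penult if heavy (long vowel or closed), else the antepenult.
Weights: 2 ke L, 3 dru L, 4 su: H.
The penult (syllable 3, dru) is light, so stress falls on the antepenult (syllable 2, ke).
Stress on syllable 2: kef.ˈke.dru.su:.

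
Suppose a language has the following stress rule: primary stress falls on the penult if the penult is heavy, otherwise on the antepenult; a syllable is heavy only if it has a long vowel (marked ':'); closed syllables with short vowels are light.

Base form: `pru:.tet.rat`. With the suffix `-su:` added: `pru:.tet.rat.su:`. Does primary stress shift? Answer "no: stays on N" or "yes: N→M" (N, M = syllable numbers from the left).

Base `pru:.tet.rat` (3 syllables):
  Weights: 1 pru: H, 2 tet L, 3 rat L.
  The penult (syllable 2, tet) is light, so stress falls on the antepenult (syllable 1, pru:).
  → primary stress on syllable 1.
Suffixed `pru:.tet.rat.su:` (4 syllables):
  Weights: 2 tet L, 3 rat L, 4 su: H.
  The penult (syllable 3, rat) is light, so stress falls on the antepenult (syllable 2, tet).
  → primary stress on syllable 2.

yes: 1→2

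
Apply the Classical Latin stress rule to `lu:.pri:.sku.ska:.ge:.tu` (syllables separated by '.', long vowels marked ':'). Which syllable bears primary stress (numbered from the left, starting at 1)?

Classical Latin: stress the penult if heavy (long vowel or closed), else the antepenult.
Weights: 4 ska: H, 5 ge: H, 6 tu L.
The penult (syllable 5, ge:) is heavy, so it takes stress.
Stress on syllable 5: lu:.pri:.sku.ska:.ˈge:.tu.

5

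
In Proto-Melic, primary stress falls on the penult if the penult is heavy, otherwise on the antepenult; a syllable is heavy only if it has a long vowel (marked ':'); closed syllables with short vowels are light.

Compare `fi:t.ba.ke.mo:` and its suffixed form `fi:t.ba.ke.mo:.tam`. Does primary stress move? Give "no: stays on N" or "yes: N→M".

Base `fi:t.ba.ke.mo:` (4 syllables):
  Weights: 2 ba L, 3 ke L, 4 mo: H.
  The penult (syllable 3, ke) is light, so stress falls on the antepenult (syllable 2, ba).
  → primary stress on syllable 2.
Suffixed `fi:t.ba.ke.mo:.tam` (5 syllables):
  Weights: 3 ke L, 4 mo: H, 5 tam L.
  The penult (syllable 4, mo:) is heavy, so it takes stress.
  → primary stress on syllable 4.

yes: 2→4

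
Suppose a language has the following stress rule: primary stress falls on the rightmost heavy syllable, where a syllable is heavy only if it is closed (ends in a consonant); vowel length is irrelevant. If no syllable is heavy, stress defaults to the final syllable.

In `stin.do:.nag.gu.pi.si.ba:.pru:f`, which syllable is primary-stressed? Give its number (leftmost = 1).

8

Weights: 1 stin H, 2 do: L, 3 nag H, 4 gu L, 5 pi L, 6 si L, 7 ba: L, 8 pru:f H.
Heavy syllables in the domain: 1, 3, 8. The rightmost is syllable 8 (pru:f).
Primary stress: syllable 8 → stin.do:.nag.gu.pi.si.ba:.ˈpru:f.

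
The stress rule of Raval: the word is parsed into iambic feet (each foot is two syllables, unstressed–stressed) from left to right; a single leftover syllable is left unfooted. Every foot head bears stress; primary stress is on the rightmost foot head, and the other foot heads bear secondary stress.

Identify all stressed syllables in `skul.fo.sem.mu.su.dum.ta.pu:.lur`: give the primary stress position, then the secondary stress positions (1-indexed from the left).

primary 8, secondary 2, 4, 6

Parse left to right into iambic (σˈσ) feet: (skul.ˈfo) (sem.ˈmu) (su.ˈdum) (ta.ˈpu:) lur. Syllable 9 is left unfooted.
Foot heads (stressed positions): 2, 4, 6, 8.
End Rule Rightmost: primary stress on the rightmost head = syllable 8.
Secondary stress on 2, 4, 6: skul.ˌfo.sem.ˌmu.su.ˌdum.ta.ˈpu:.lur.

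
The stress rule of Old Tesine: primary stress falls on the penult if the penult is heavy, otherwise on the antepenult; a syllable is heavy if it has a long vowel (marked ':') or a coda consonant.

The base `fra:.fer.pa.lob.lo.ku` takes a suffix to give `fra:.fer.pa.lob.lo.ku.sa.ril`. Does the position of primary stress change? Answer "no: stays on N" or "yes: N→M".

yes: 4→6

Base `fra:.fer.pa.lob.lo.ku` (6 syllables):
  Weights: 4 lob H, 5 lo L, 6 ku L.
  The penult (syllable 5, lo) is light, so stress falls on the antepenult (syllable 4, lob).
  → primary stress on syllable 4.
Suffixed `fra:.fer.pa.lob.lo.ku.sa.ril` (8 syllables):
  Weights: 6 ku L, 7 sa L, 8 ril H.
  The penult (syllable 7, sa) is light, so stress falls on the antepenult (syllable 6, ku).
  → primary stress on syllable 6.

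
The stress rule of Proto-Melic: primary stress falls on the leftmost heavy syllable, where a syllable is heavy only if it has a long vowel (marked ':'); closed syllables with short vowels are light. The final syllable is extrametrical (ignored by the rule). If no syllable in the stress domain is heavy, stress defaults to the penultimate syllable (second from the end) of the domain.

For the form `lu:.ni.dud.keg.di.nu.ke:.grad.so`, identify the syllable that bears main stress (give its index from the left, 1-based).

The final syllable (9, so) is extrametrical; the stress domain is syllables 1–8.
Weights: 1 lu: H, 2 ni L, 3 dud L, 4 keg L, 5 di L, 6 nu L, 7 ke: H, 8 grad L.
Heavy syllables in the domain: 1, 7. The leftmost is syllable 1 (lu:).
Primary stress: syllable 1 → ˈlu:.ni.dud.keg.di.nu.ke:.grad.so.

1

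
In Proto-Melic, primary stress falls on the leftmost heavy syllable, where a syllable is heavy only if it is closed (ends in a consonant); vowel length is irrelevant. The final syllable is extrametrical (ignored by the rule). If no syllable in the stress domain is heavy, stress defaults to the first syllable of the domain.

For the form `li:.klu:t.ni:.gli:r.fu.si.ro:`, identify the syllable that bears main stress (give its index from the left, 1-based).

2

The final syllable (7, ro:) is extrametrical; the stress domain is syllables 1–6.
Weights: 1 li: L, 2 klu:t H, 3 ni: L, 4 gli:r H, 5 fu L, 6 si L.
Heavy syllables in the domain: 2, 4. The leftmost is syllable 2 (klu:t).
Primary stress: syllable 2 → li:.ˈklu:t.ni:.gli:r.fu.si.ro:.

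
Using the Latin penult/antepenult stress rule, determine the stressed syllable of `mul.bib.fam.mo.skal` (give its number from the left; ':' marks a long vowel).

Classical Latin: stress the penult if heavy (long vowel or closed), else the antepenult.
Weights: 3 fam H, 4 mo L, 5 skal H.
The penult (syllable 4, mo) is light, so stress falls on the antepenult (syllable 3, fam).
Stress on syllable 3: mul.bib.ˈfam.mo.skal.

3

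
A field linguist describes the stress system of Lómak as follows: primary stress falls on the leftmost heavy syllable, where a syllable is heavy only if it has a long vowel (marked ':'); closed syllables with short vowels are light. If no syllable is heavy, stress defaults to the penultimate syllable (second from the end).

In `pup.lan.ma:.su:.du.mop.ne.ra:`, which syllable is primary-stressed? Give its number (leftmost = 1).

Weights: 1 pup L, 2 lan L, 3 ma: H, 4 su: H, 5 du L, 6 mop L, 7 ne L, 8 ra: H.
Heavy syllables in the domain: 3, 4, 8. The leftmost is syllable 3 (ma:).
Primary stress: syllable 3 → pup.lan.ˈma:.su:.du.mop.ne.ra:.

3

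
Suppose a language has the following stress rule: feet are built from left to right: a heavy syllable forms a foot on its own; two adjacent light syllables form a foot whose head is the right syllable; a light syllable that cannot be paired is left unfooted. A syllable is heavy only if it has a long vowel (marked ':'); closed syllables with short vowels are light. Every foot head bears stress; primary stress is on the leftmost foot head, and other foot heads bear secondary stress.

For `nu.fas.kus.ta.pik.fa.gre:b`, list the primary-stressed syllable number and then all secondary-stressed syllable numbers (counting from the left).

Weights: 1 nu L, 2 fas L, 3 kus L, 4 ta L, 5 pik L, 6 fa L, 7 gre:b H.
Parse left to right (heavy = foot alone; LL = one foot; stranded L unfooted): (nu.ˈfas) (kus.ˈta) (pik.ˈfa) (ˈgre:b).
Foot heads: 2, 4, 6, 7.
Primary stress on the leftmost head = syllable 2.
Secondary stress on 4, 6, 7: nu.ˈfas.kus.ˌta.pik.ˌfa.ˌgre:b.

primary 2, secondary 4, 6, 7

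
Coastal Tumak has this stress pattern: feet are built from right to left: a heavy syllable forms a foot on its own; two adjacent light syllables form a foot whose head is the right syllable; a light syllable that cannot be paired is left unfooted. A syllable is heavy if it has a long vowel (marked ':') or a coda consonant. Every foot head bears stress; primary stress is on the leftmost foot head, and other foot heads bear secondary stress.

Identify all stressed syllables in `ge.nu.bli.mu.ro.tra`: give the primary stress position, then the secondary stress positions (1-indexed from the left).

Weights: 1 ge L, 2 nu L, 3 bli L, 4 mu L, 5 ro L, 6 tra L.
Parse right to left (heavy = foot alone; LL = one foot; stranded L unfooted): (ge.ˈnu) (bli.ˈmu) (ro.ˈtra).
Foot heads: 2, 4, 6.
Primary stress on the leftmost head = syllable 2.
Secondary stress on 4, 6: ge.ˈnu.bli.ˌmu.ro.ˌtra.

primary 2, secondary 4, 6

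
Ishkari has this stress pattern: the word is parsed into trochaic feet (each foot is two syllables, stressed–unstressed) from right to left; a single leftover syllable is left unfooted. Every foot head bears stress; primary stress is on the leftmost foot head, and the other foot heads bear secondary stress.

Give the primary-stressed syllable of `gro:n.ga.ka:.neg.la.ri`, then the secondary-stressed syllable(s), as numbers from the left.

primary 1, secondary 3, 5

Parse right to left into trochaic (ˈσσ) feet: (ˈgro:n.ga) (ˈka:.neg) (ˈla.ri).
Foot heads (stressed positions): 1, 3, 5.
End Rule Leftmost: primary stress on the leftmost head = syllable 1.
Secondary stress on 3, 5: ˈgro:n.ga.ˌka:.neg.ˌla.ri.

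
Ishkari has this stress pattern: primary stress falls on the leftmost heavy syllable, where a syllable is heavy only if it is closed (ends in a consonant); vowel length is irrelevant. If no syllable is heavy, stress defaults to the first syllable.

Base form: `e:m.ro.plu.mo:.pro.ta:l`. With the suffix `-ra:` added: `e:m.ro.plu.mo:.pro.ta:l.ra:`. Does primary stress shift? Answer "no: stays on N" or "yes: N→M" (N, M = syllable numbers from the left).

Base `e:m.ro.plu.mo:.pro.ta:l` (6 syllables):
  Weights: 1 e:m H, 2 ro L, 3 plu L, 4 mo: L, 5 pro L, 6 ta:l H.
  Heavy syllables in the domain: 1, 6. The leftmost is syllable 1 (e:m).
  → primary stress on syllable 1.
Suffixed `e:m.ro.plu.mo:.pro.ta:l.ra:` (7 syllables):
  Weights: 1 e:m H, 2 ro L, 3 plu L, 4 mo: L, 5 pro L, 6 ta:l H, 7 ra: L.
  Heavy syllables in the domain: 1, 6. The leftmost is syllable 1 (e:m).
  → primary stress on syllable 1.

no: stays on 1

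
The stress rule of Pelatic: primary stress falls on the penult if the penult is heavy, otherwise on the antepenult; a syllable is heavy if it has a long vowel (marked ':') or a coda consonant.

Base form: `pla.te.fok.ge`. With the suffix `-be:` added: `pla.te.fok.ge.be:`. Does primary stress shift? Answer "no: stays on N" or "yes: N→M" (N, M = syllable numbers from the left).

Base `pla.te.fok.ge` (4 syllables):
  Weights: 2 te L, 3 fok H, 4 ge L.
  The penult (syllable 3, fok) is heavy, so it takes stress.
  → primary stress on syllable 3.
Suffixed `pla.te.fok.ge.be:` (5 syllables):
  Weights: 3 fok H, 4 ge L, 5 be: H.
  The penult (syllable 4, ge) is light, so stress falls on the antepenult (syllable 3, fok).
  → primary stress on syllable 3.

no: stays on 3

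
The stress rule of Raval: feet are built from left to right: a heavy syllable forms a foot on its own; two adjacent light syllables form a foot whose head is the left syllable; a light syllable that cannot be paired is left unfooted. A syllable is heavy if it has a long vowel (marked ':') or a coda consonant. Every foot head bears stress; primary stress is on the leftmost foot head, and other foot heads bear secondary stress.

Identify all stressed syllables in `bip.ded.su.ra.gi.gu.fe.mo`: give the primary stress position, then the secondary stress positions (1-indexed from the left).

primary 1, secondary 2, 3, 5, 7

Weights: 1 bip H, 2 ded H, 3 su L, 4 ra L, 5 gi L, 6 gu L, 7 fe L, 8 mo L.
Parse left to right (heavy = foot alone; LL = one foot; stranded L unfooted): (ˈbip) (ˈded) (ˈsu.ra) (ˈgi.gu) (ˈfe.mo).
Foot heads: 1, 2, 3, 5, 7.
Primary stress on the leftmost head = syllable 1.
Secondary stress on 2, 3, 5, 7: ˈbip.ˌded.ˌsu.ra.ˌgi.gu.ˌfe.mo.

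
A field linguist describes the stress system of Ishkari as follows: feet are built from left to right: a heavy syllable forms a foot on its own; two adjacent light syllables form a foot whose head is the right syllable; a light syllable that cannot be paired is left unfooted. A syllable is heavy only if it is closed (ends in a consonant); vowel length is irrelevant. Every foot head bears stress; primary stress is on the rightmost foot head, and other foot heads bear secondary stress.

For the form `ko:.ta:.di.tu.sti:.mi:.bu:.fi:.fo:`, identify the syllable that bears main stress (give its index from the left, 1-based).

8

Weights: 1 ko: L, 2 ta: L, 3 di L, 4 tu L, 5 sti: L, 6 mi: L, 7 bu: L, 8 fi: L, 9 fo: L.
Parse left to right (heavy = foot alone; LL = one foot; stranded L unfooted): (ko:.ˈta:) (di.ˈtu) (sti:.ˈmi:) (bu:.ˈfi:) fo:.
Foot heads: 2, 4, 6, 8.
Primary stress on the rightmost head = syllable 8.
Primary stress: syllable 8 → ko:.ta:.di.tu.sti:.mi:.bu:.ˈfi:.fo:.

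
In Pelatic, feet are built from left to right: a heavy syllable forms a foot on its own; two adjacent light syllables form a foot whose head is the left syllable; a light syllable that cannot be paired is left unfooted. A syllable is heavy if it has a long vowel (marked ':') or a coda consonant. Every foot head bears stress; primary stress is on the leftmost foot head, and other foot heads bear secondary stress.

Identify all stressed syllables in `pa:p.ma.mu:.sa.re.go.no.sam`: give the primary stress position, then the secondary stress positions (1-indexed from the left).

Weights: 1 pa:p H, 2 ma L, 3 mu: H, 4 sa L, 5 re L, 6 go L, 7 no L, 8 sam H.
Parse left to right (heavy = foot alone; LL = one foot; stranded L unfooted): (ˈpa:p) ma (ˈmu:) (ˈsa.re) (ˈgo.no) (ˈsam).
Foot heads: 1, 3, 4, 6, 8.
Primary stress on the leftmost head = syllable 1.
Secondary stress on 3, 4, 6, 8: ˈpa:p.ma.ˌmu:.ˌsa.re.ˌgo.no.ˌsam.

primary 1, secondary 3, 4, 6, 8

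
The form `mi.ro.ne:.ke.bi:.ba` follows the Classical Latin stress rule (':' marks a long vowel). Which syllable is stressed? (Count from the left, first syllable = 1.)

Classical Latin: stress the penult if heavy (long vowel or closed), else the antepenult.
Weights: 4 ke L, 5 bi: H, 6 ba L.
The penult (syllable 5, bi:) is heavy, so it takes stress.
Stress on syllable 5: mi.ro.ne:.ke.ˈbi:.ba.

5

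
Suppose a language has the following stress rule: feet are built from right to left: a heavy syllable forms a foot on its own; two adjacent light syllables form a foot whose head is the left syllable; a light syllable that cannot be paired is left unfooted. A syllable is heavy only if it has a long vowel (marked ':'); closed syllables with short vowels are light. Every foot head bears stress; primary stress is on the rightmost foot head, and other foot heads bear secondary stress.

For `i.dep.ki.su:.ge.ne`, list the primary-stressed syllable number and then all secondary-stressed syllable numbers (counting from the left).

Weights: 1 i L, 2 dep L, 3 ki L, 4 su: H, 5 ge L, 6 ne L.
Parse right to left (heavy = foot alone; LL = one foot; stranded L unfooted): i (ˈdep.ki) (ˈsu:) (ˈge.ne).
Foot heads: 2, 4, 5.
Primary stress on the rightmost head = syllable 5.
Secondary stress on 2, 4: i.ˌdep.ki.ˌsu:.ˈge.ne.

primary 5, secondary 2, 4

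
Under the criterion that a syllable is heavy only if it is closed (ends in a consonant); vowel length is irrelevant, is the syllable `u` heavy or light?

`u`: short vowel, open (no coda). Open (no coda) → light.

light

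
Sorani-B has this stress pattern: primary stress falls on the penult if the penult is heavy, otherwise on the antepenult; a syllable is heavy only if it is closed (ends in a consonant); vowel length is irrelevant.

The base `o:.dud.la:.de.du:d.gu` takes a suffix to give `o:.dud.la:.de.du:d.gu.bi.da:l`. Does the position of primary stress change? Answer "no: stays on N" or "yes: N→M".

Base `o:.dud.la:.de.du:d.gu` (6 syllables):
  Weights: 4 de L, 5 du:d H, 6 gu L.
  The penult (syllable 5, du:d) is heavy, so it takes stress.
  → primary stress on syllable 5.
Suffixed `o:.dud.la:.de.du:d.gu.bi.da:l` (8 syllables):
  Weights: 6 gu L, 7 bi L, 8 da:l H.
  The penult (syllable 7, bi) is light, so stress falls on the antepenult (syllable 6, gu).
  → primary stress on syllable 6.

yes: 5→6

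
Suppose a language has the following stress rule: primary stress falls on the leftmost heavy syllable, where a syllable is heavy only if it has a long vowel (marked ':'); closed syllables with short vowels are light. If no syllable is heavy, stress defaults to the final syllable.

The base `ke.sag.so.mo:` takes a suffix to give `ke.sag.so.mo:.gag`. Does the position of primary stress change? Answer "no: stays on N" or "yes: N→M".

no: stays on 4

Base `ke.sag.so.mo:` (4 syllables):
  Weights: 1 ke L, 2 sag L, 3 so L, 4 mo: H.
  Heavy syllables in the domain: 4. The leftmost is syllable 4 (mo:).
  → primary stress on syllable 4.
Suffixed `ke.sag.so.mo:.gag` (5 syllables):
  Weights: 1 ke L, 2 sag L, 3 so L, 4 mo: H, 5 gag L.
  Heavy syllables in the domain: 4. The leftmost is syllable 4 (mo:).
  → primary stress on syllable 4.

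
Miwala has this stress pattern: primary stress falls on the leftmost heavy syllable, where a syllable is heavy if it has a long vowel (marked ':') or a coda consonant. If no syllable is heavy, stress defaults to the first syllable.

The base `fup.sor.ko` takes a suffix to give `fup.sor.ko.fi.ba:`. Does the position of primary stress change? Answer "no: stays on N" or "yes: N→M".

Base `fup.sor.ko` (3 syllables):
  Weights: 1 fup H, 2 sor H, 3 ko L.
  Heavy syllables in the domain: 1, 2. The leftmost is syllable 1 (fup).
  → primary stress on syllable 1.
Suffixed `fup.sor.ko.fi.ba:` (5 syllables):
  Weights: 1 fup H, 2 sor H, 3 ko L, 4 fi L, 5 ba: H.
  Heavy syllables in the domain: 1, 2, 5. The leftmost is syllable 1 (fup).
  → primary stress on syllable 1.

no: stays on 1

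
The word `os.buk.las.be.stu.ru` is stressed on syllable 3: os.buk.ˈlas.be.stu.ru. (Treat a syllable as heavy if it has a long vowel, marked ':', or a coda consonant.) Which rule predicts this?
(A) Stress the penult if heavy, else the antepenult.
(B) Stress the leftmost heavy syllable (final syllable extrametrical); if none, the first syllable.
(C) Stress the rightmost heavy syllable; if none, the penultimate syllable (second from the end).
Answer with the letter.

Rule A → syllable 4 (observed: 3).
Rule B → syllable 1 (observed: 3).
Rule C → syllable 3 ✓.

C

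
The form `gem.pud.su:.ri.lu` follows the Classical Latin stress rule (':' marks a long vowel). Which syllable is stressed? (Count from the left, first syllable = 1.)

Classical Latin: stress the penult if heavy (long vowel or closed), else the antepenult.
Weights: 3 su: H, 4 ri L, 5 lu L.
The penult (syllable 4, ri) is light, so stress falls on the antepenult (syllable 3, su:).
Stress on syllable 3: gem.pud.ˈsu:.ri.lu.

3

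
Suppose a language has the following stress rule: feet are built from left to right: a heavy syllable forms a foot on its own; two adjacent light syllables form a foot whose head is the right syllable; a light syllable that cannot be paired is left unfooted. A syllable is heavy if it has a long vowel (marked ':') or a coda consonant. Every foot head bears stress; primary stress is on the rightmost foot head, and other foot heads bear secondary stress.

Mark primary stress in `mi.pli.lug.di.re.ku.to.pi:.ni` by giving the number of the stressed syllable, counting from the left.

Weights: 1 mi L, 2 pli L, 3 lug H, 4 di L, 5 re L, 6 ku L, 7 to L, 8 pi: H, 9 ni L.
Parse left to right (heavy = foot alone; LL = one foot; stranded L unfooted): (mi.ˈpli) (ˈlug) (di.ˈre) (ku.ˈto) (ˈpi:) ni.
Foot heads: 2, 3, 5, 7, 8.
Primary stress on the rightmost head = syllable 8.
Primary stress: syllable 8 → mi.pli.lug.di.re.ku.to.ˈpi:.ni.

8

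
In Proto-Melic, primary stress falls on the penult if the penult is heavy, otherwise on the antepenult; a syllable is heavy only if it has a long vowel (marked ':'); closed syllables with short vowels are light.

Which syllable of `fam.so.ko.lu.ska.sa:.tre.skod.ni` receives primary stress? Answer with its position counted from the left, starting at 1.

7

Weights: 7 tre L, 8 skod L, 9 ni L.
The penult (syllable 8, skod) is light, so stress falls on the antepenult (syllable 7, tre).
Primary stress: syllable 7 → fam.so.ko.lu.ska.sa:.ˈtre.skod.ni.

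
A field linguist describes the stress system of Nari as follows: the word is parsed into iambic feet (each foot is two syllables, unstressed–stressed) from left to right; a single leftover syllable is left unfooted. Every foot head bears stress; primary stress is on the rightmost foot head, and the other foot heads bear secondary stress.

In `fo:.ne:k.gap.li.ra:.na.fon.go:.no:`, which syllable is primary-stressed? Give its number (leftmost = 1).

Parse left to right into iambic (σˈσ) feet: (fo:.ˈne:k) (gap.ˈli) (ra:.ˈna) (fon.ˈgo:) no:. Syllable 9 is left unfooted.
Foot heads (stressed positions): 2, 4, 6, 8.
End Rule Rightmost: primary stress on the rightmost head = syllable 8.
Primary stress: syllable 8 → fo:.ne:k.gap.li.ra:.na.fon.ˈgo:.no:.

8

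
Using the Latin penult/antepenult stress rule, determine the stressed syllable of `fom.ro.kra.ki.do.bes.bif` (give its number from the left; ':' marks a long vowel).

6

Classical Latin: stress the penult if heavy (long vowel or closed), else the antepenult.
Weights: 5 do L, 6 bes H, 7 bif H.
The penult (syllable 6, bes) is heavy, so it takes stress.
Stress on syllable 6: fom.ro.kra.ki.do.ˈbes.bif.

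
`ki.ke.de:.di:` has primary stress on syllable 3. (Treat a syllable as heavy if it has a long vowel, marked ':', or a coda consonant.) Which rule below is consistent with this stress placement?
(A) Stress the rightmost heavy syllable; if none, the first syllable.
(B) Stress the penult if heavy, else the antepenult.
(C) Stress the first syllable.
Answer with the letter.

B

Rule A → syllable 4 (observed: 3).
Rule B → syllable 3 ✓.
Rule C → syllable 1 (observed: 3).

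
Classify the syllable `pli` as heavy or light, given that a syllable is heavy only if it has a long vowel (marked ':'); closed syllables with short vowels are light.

light

`pli`: short vowel, open (no coda). Short vowel → light.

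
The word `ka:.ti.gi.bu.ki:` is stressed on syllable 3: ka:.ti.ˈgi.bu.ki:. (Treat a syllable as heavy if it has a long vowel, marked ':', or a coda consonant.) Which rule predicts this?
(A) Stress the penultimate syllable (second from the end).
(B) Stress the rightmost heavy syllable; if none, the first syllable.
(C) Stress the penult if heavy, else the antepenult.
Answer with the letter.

Rule A → syllable 4 (observed: 3).
Rule B → syllable 5 (observed: 3).
Rule C → syllable 3 ✓.

C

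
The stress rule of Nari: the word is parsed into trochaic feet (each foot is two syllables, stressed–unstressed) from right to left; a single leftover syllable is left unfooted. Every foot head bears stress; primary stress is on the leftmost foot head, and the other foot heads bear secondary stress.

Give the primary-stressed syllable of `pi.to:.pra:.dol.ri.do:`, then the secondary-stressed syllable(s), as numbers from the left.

primary 1, secondary 3, 5

Parse right to left into trochaic (ˈσσ) feet: (ˈpi.to:) (ˈpra:.dol) (ˈri.do:).
Foot heads (stressed positions): 1, 3, 5.
End Rule Leftmost: primary stress on the leftmost head = syllable 1.
Secondary stress on 3, 5: ˈpi.to:.ˌpra:.dol.ˌri.do:.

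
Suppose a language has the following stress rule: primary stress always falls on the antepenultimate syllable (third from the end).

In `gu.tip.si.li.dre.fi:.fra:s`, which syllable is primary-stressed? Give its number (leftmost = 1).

5

The word has 7 syllables; the antepenultimate syllable (third from the end) is syllable 5 (dre).
Primary stress: syllable 5 → gu.tip.si.li.ˈdre.fi:.fra:s.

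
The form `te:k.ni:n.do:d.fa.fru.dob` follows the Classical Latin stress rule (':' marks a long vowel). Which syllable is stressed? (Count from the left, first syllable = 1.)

Classical Latin: stress the penult if heavy (long vowel or closed), else the antepenult.
Weights: 4 fa L, 5 fru L, 6 dob H.
The penult (syllable 5, fru) is light, so stress falls on the antepenult (syllable 4, fa).
Stress on syllable 4: te:k.ni:n.do:d.ˈfa.fru.dob.

4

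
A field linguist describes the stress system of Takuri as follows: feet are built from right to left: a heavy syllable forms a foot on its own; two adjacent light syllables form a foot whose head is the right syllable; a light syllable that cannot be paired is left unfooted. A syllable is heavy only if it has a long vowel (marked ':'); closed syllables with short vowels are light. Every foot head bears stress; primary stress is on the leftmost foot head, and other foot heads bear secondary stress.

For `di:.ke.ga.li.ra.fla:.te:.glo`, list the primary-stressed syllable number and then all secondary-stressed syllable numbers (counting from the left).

Weights: 1 di: H, 2 ke L, 3 ga L, 4 li L, 5 ra L, 6 fla: H, 7 te: H, 8 glo L.
Parse right to left (heavy = foot alone; LL = one foot; stranded L unfooted): (ˈdi:) (ke.ˈga) (li.ˈra) (ˈfla:) (ˈte:) glo.
Foot heads: 1, 3, 5, 6, 7.
Primary stress on the leftmost head = syllable 1.
Secondary stress on 3, 5, 6, 7: ˈdi:.ke.ˌga.li.ˌra.ˌfla:.ˌte:.glo.

primary 1, secondary 3, 5, 6, 7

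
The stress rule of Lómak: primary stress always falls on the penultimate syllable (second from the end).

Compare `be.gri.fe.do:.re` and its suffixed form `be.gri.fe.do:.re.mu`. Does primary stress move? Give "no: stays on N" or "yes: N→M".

yes: 4→5

Base `be.gri.fe.do:.re` (5 syllables):
  The word has 5 syllables; the penultimate syllable (second from the end) is syllable 4 (do:).
  → primary stress on syllable 4.
Suffixed `be.gri.fe.do:.re.mu` (6 syllables):
  The word has 6 syllables; the penultimate syllable (second from the end) is syllable 5 (re).
  → primary stress on syllable 5.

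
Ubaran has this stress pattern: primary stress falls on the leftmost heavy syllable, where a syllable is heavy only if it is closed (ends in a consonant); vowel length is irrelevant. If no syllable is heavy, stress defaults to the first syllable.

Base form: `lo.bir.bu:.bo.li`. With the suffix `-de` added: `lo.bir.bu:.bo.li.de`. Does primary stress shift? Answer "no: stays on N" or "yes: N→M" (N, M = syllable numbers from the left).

no: stays on 2

Base `lo.bir.bu:.bo.li` (5 syllables):
  Weights: 1 lo L, 2 bir H, 3 bu: L, 4 bo L, 5 li L.
  Heavy syllables in the domain: 2. The leftmost is syllable 2 (bir).
  → primary stress on syllable 2.
Suffixed `lo.bir.bu:.bo.li.de` (6 syllables):
  Weights: 1 lo L, 2 bir H, 3 bu: L, 4 bo L, 5 li L, 6 de L.
  Heavy syllables in the domain: 2. The leftmost is syllable 2 (bir).
  → primary stress on syllable 2.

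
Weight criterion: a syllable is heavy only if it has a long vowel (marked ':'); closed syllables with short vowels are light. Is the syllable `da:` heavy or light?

`da:`: long vowel, open (no coda). Long vowel → heavy.

heavy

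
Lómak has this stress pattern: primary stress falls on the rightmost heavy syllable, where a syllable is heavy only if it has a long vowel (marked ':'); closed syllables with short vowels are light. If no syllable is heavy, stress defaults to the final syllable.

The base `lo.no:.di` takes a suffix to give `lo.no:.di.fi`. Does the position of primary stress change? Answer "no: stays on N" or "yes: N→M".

no: stays on 2

Base `lo.no:.di` (3 syllables):
  Weights: 1 lo L, 2 no: H, 3 di L.
  Heavy syllables in the domain: 2. The rightmost is syllable 2 (no:).
  → primary stress on syllable 2.
Suffixed `lo.no:.di.fi` (4 syllables):
  Weights: 1 lo L, 2 no: H, 3 di L, 4 fi L.
  Heavy syllables in the domain: 2. The rightmost is syllable 2 (no:).
  → primary stress on syllable 2.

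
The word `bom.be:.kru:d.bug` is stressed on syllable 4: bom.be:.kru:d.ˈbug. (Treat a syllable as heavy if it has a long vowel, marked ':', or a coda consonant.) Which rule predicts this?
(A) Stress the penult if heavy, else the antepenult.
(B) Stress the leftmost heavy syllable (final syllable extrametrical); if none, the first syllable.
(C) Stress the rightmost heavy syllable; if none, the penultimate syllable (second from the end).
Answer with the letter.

C

Rule A → syllable 3 (observed: 4).
Rule B → syllable 1 (observed: 4).
Rule C → syllable 4 ✓.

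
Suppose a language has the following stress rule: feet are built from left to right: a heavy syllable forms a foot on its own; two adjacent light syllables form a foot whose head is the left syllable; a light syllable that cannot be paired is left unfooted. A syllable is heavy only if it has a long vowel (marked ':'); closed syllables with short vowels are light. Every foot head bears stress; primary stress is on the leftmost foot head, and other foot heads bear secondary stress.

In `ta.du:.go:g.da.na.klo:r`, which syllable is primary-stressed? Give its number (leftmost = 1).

2

Weights: 1 ta L, 2 du: H, 3 go:g H, 4 da L, 5 na L, 6 klo:r H.
Parse left to right (heavy = foot alone; LL = one foot; stranded L unfooted): ta (ˈdu:) (ˈgo:g) (ˈda.na) (ˈklo:r).
Foot heads: 2, 3, 4, 6.
Primary stress on the leftmost head = syllable 2.
Primary stress: syllable 2 → ta.ˈdu:.go:g.da.na.klo:r.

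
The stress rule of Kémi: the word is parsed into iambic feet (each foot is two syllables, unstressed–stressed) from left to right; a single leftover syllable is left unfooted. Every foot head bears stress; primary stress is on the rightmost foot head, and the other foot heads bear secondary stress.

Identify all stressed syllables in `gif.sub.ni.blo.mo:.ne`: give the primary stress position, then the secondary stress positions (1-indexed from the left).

Parse left to right into iambic (σˈσ) feet: (gif.ˈsub) (ni.ˈblo) (mo:.ˈne).
Foot heads (stressed positions): 2, 4, 6.
End Rule Rightmost: primary stress on the rightmost head = syllable 6.
Secondary stress on 2, 4: gif.ˌsub.ni.ˌblo.mo:.ˈne.

primary 6, secondary 2, 4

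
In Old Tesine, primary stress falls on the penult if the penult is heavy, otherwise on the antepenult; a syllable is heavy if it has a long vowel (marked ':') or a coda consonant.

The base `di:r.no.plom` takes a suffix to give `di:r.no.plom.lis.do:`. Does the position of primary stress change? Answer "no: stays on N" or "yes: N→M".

yes: 1→4

Base `di:r.no.plom` (3 syllables):
  Weights: 1 di:r H, 2 no L, 3 plom H.
  The penult (syllable 2, no) is light, so stress falls on the antepenult (syllable 1, di:r).
  → primary stress on syllable 1.
Suffixed `di:r.no.plom.lis.do:` (5 syllables):
  Weights: 3 plom H, 4 lis H, 5 do: H.
  The penult (syllable 4, lis) is heavy, so it takes stress.
  → primary stress on syllable 4.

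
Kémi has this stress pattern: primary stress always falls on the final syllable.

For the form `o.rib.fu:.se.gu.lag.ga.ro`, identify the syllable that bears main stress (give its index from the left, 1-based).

8

The word has 8 syllables; the final syllable is syllable 8 (ro).
Primary stress: syllable 8 → o.rib.fu:.se.gu.lag.ga.ˈro.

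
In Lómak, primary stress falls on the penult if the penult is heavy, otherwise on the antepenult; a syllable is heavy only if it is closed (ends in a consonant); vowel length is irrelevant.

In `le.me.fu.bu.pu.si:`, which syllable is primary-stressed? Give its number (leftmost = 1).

Weights: 4 bu L, 5 pu L, 6 si: L.
The penult (syllable 5, pu) is light, so stress falls on the antepenult (syllable 4, bu).
Primary stress: syllable 4 → le.me.fu.ˈbu.pu.si:.

4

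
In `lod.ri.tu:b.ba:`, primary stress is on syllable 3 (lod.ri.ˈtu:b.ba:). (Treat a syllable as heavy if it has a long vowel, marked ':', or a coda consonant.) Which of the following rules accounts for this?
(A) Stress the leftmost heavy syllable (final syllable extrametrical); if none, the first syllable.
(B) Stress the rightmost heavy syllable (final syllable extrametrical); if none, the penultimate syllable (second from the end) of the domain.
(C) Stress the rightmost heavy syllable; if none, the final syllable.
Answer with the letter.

Rule A → syllable 1 (observed: 3).
Rule B → syllable 3 ✓.
Rule C → syllable 4 (observed: 3).

B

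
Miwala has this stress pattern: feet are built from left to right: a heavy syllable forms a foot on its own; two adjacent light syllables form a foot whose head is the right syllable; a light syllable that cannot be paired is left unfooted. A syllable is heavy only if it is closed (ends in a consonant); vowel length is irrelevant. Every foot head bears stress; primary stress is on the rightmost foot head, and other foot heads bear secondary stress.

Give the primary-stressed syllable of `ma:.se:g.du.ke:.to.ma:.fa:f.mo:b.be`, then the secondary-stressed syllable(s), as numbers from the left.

primary 8, secondary 2, 4, 6, 7

Weights: 1 ma: L, 2 se:g H, 3 du L, 4 ke: L, 5 to L, 6 ma: L, 7 fa:f H, 8 mo:b H, 9 be L.
Parse left to right (heavy = foot alone; LL = one foot; stranded L unfooted): ma: (ˈse:g) (du.ˈke:) (to.ˈma:) (ˈfa:f) (ˈmo:b) be.
Foot heads: 2, 4, 6, 7, 8.
Primary stress on the rightmost head = syllable 8.
Secondary stress on 2, 4, 6, 7: ma:.ˌse:g.du.ˌke:.to.ˌma:.ˌfa:f.ˈmo:b.be.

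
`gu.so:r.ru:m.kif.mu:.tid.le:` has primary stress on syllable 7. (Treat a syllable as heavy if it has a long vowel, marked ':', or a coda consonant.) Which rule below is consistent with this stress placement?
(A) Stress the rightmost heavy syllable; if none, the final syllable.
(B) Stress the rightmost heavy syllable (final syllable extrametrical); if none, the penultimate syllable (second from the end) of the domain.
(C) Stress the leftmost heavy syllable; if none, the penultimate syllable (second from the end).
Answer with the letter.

Rule A → syllable 7 ✓.
Rule B → syllable 6 (observed: 7).
Rule C → syllable 2 (observed: 7).

A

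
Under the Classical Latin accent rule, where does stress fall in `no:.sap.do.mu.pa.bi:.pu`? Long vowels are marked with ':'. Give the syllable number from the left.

Classical Latin: stress the penult if heavy (long vowel or closed), else the antepenult.
Weights: 5 pa L, 6 bi: H, 7 pu L.
The penult (syllable 6, bi:) is heavy, so it takes stress.
Stress on syllable 6: no:.sap.do.mu.pa.ˈbi:.pu.

6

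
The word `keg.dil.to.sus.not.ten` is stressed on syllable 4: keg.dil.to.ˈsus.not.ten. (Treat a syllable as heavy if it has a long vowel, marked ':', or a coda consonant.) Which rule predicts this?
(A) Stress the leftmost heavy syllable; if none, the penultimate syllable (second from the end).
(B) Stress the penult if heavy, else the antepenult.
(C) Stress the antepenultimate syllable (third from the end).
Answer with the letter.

C

Rule A → syllable 1 (observed: 4).
Rule B → syllable 5 (observed: 4).
Rule C → syllable 4 ✓.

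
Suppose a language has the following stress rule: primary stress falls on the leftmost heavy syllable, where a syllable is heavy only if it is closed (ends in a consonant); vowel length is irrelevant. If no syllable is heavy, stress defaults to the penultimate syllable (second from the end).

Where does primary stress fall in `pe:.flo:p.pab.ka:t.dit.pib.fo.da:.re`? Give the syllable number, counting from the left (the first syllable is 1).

Weights: 1 pe: L, 2 flo:p H, 3 pab H, 4 ka:t H, 5 dit H, 6 pib H, 7 fo L, 8 da: L, 9 re L.
Heavy syllables in the domain: 2, 3, 4, 5, 6. The leftmost is syllable 2 (flo:p).
Primary stress: syllable 2 → pe:.ˈflo:p.pab.ka:t.dit.pib.fo.da:.re.

2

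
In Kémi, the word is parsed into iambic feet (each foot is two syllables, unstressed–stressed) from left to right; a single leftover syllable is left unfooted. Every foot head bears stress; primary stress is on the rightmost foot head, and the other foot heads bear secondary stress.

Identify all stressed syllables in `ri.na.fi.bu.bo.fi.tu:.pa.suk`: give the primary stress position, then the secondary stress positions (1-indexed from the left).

Parse left to right into iambic (σˈσ) feet: (ri.ˈna) (fi.ˈbu) (bo.ˈfi) (tu:.ˈpa) suk. Syllable 9 is left unfooted.
Foot heads (stressed positions): 2, 4, 6, 8.
End Rule Rightmost: primary stress on the rightmost head = syllable 8.
Secondary stress on 2, 4, 6: ri.ˌna.fi.ˌbu.bo.ˌfi.tu:.ˈpa.suk.

primary 8, secondary 2, 4, 6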